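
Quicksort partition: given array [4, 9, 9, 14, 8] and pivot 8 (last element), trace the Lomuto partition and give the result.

Lomuto partition with pivot = 8:

Initial array: [4, 9, 9, 14, 8]

arr[0]=4 <= 8: swap with position 0, array becomes [4, 9, 9, 14, 8]
arr[1]=9 > 8: no swap
arr[2]=9 > 8: no swap
arr[3]=14 > 8: no swap

Place pivot at position 1: [4, 8, 9, 14, 9]
Pivot position: 1

After partitioning with pivot 8, the array becomes [4, 8, 9, 14, 9]. The pivot is placed at index 1. All elements to the left of the pivot are <= 8, and all elements to the right are > 8.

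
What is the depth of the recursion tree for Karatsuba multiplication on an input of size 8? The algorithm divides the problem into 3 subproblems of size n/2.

For divide and conquer with division factor 2:

Problem sizes at each level:
Level 0: 8
Level 1: 4
Level 2: 2
Level 3: 1

The root is level 0 and the size-1 base case is level 3 (the tree spans levels 0 through 3, i.e. 4 levels counting the root), so the depth is the number of divisions: log_2(8) = 3

The recursion tree depth is log_2(8) = 3. At each level, the problem size is divided by 2, so it takes 3 divisions to reduce to a base case of size 1. The algorithm makes 3 recursive calls at each level.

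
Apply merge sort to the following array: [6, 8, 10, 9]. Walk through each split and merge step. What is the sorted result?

Merge sort trace:

Split: [6, 8, 10, 9] -> [6, 8] and [10, 9]
  Split: [6, 8] -> [6] and [8]
  Merge: [6] + [8] -> [6, 8]
  Split: [10, 9] -> [10] and [9]
  Merge: [10] + [9] -> [9, 10]
Merge: [6, 8] + [9, 10] -> [6, 8, 9, 10]

Final sorted array: [6, 8, 9, 10]

The merge sort proceeds by recursively splitting the array and merging sorted halves.
After all merges, the sorted array is [6, 8, 9, 10].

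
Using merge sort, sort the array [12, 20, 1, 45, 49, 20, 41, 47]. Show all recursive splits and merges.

Merge sort trace:

Split: [12, 20, 1, 45, 49, 20, 41, 47] -> [12, 20, 1, 45] and [49, 20, 41, 47]
  Split: [12, 20, 1, 45] -> [12, 20] and [1, 45]
    Split: [12, 20] -> [12] and [20]
    Merge: [12] + [20] -> [12, 20]
    Split: [1, 45] -> [1] and [45]
    Merge: [1] + [45] -> [1, 45]
  Merge: [12, 20] + [1, 45] -> [1, 12, 20, 45]
  Split: [49, 20, 41, 47] -> [49, 20] and [41, 47]
    Split: [49, 20] -> [49] and [20]
    Merge: [49] + [20] -> [20, 49]
    Split: [41, 47] -> [41] and [47]
    Merge: [41] + [47] -> [41, 47]
  Merge: [20, 49] + [41, 47] -> [20, 41, 47, 49]
Merge: [1, 12, 20, 45] + [20, 41, 47, 49] -> [1, 12, 20, 20, 41, 45, 47, 49]

Final sorted array: [1, 12, 20, 20, 41, 45, 47, 49]

The merge sort proceeds by recursively splitting the array and merging sorted halves.
After all merges, the sorted array is [1, 12, 20, 20, 41, 45, 47, 49].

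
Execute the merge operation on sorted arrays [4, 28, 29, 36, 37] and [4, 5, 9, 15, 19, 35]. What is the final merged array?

Merging process:

Compare 4 vs 4: take 4 from left. Merged: [4]
Compare 28 vs 4: take 4 from right. Merged: [4, 4]
Compare 28 vs 5: take 5 from right. Merged: [4, 4, 5]
Compare 28 vs 9: take 9 from right. Merged: [4, 4, 5, 9]
Compare 28 vs 15: take 15 from right. Merged: [4, 4, 5, 9, 15]
Compare 28 vs 19: take 19 from right. Merged: [4, 4, 5, 9, 15, 19]
Compare 28 vs 35: take 28 from left. Merged: [4, 4, 5, 9, 15, 19, 28]
Compare 29 vs 35: take 29 from left. Merged: [4, 4, 5, 9, 15, 19, 28, 29]
Compare 36 vs 35: take 35 from right. Merged: [4, 4, 5, 9, 15, 19, 28, 29, 35]
Append remaining from left: [36, 37]. Merged: [4, 4, 5, 9, 15, 19, 28, 29, 35, 36, 37]

Final merged array: [4, 4, 5, 9, 15, 19, 28, 29, 35, 36, 37]
Total comparisons: 9

The merged array is [4, 4, 5, 9, 15, 19, 28, 29, 35, 36, 37], requiring 9 comparisons. The merge step runs in O(n) time where n is the total number of elements.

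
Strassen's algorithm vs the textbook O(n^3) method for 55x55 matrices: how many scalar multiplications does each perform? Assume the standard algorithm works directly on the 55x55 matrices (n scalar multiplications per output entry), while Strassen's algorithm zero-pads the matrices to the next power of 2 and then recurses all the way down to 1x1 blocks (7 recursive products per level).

Matrix multiplication for 55x55 matrices:

Strassen's algorithm requires power-of-2 dimensions. Pad 55x55 to 64x64 (next power of 2).

Standard algorithm: 55^3 = 166375 multiplications
Strassen's algorithm: 7^(log2(64)) = 7^6 = 117649 multiplications
Savings: 166375 - 117649 = 48726 multiplications

Standard: 166375 multiplications (55^3). Strassen: 117649 multiplications (7^6, after padding to 64x64). Strassen reduces 8 recursive multiplications to 7 at each level.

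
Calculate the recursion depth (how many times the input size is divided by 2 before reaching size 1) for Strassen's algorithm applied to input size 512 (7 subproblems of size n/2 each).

For divide and conquer with division factor 2:

Problem sizes at each level:
Level 0: 512
Level 1: 256
Level 2: 128
Level 3: 64
Level 4: 32
Level 5: 16
Level 6: 8
Level 7: 4
Level 8: 2
Level 9: 1

The root is level 0 and the size-1 base case is level 9 (the tree spans levels 0 through 9, i.e. 10 levels counting the root), so the depth is the number of divisions: log_2(512) = 9

The recursion tree depth is log_2(512) = 9. At each level, the problem size is divided by 2, so it takes 9 divisions to reduce to a base case of size 1. The algorithm makes 7 recursive calls at each level.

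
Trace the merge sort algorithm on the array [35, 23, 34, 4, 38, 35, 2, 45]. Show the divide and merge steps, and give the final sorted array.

Merge sort trace:

Split: [35, 23, 34, 4, 38, 35, 2, 45] -> [35, 23, 34, 4] and [38, 35, 2, 45]
  Split: [35, 23, 34, 4] -> [35, 23] and [34, 4]
    Split: [35, 23] -> [35] and [23]
    Merge: [35] + [23] -> [23, 35]
    Split: [34, 4] -> [34] and [4]
    Merge: [34] + [4] -> [4, 34]
  Merge: [23, 35] + [4, 34] -> [4, 23, 34, 35]
  Split: [38, 35, 2, 45] -> [38, 35] and [2, 45]
    Split: [38, 35] -> [38] and [35]
    Merge: [38] + [35] -> [35, 38]
    Split: [2, 45] -> [2] and [45]
    Merge: [2] + [45] -> [2, 45]
  Merge: [35, 38] + [2, 45] -> [2, 35, 38, 45]
Merge: [4, 23, 34, 35] + [2, 35, 38, 45] -> [2, 4, 23, 34, 35, 35, 38, 45]

Final sorted array: [2, 4, 23, 34, 35, 35, 38, 45]

The merge sort proceeds by recursively splitting the array and merging sorted halves.
After all merges, the sorted array is [2, 4, 23, 34, 35, 35, 38, 45].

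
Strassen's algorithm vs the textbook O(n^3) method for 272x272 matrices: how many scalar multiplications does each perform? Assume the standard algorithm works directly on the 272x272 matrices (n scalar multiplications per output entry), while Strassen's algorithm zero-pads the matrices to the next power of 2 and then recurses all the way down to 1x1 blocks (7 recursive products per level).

Matrix multiplication for 272x272 matrices:

Strassen's algorithm requires power-of-2 dimensions. Pad 272x272 to 512x512 (next power of 2).

Standard algorithm: 272^3 = 20123648 multiplications
Strassen's algorithm: 7^(log2(512)) = 7^9 = 40353607 multiplications
Difference: 20123648 - 40353607 = -20229959 (Strassen uses MORE here due to padding overhead — for small or just-over-power-of-2 n, padding can outweigh the per-level savings)

Standard: 20123648 multiplications (272^3). Strassen: 40353607 multiplications (7^9, after padding to 512x512). Strassen reduces 8 recursive multiplications to 7 at each level.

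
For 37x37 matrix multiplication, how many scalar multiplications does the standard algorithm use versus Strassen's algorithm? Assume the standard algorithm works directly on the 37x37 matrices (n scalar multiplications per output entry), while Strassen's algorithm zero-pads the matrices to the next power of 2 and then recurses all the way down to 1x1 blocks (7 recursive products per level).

Matrix multiplication for 37x37 matrices:

Strassen's algorithm requires power-of-2 dimensions. Pad 37x37 to 64x64 (next power of 2).

Standard algorithm: 37^3 = 50653 multiplications
Strassen's algorithm: 7^(log2(64)) = 7^6 = 117649 multiplications
Difference: 50653 - 117649 = -66996 (Strassen uses MORE here due to padding overhead — for small or just-over-power-of-2 n, padding can outweigh the per-level savings)

Standard: 50653 multiplications (37^3). Strassen: 117649 multiplications (7^6, after padding to 64x64). Strassen reduces 8 recursive multiplications to 7 at each level.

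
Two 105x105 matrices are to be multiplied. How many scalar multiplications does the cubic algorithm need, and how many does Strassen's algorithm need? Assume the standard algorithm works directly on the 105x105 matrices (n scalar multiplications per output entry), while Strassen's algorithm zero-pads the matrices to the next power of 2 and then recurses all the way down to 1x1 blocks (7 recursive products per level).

Matrix multiplication for 105x105 matrices:

Strassen's algorithm requires power-of-2 dimensions. Pad 105x105 to 128x128 (next power of 2).

Standard algorithm: 105^3 = 1157625 multiplications
Strassen's algorithm: 7^(log2(128)) = 7^7 = 823543 multiplications
Savings: 1157625 - 823543 = 334082 multiplications

Standard: 1157625 multiplications (105^3). Strassen: 823543 multiplications (7^7, after padding to 128x128). Strassen reduces 8 recursive multiplications to 7 at each level.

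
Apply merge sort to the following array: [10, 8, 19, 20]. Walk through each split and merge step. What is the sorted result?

Merge sort trace:

Split: [10, 8, 19, 20] -> [10, 8] and [19, 20]
  Split: [10, 8] -> [10] and [8]
  Merge: [10] + [8] -> [8, 10]
  Split: [19, 20] -> [19] and [20]
  Merge: [19] + [20] -> [19, 20]
Merge: [8, 10] + [19, 20] -> [8, 10, 19, 20]

Final sorted array: [8, 10, 19, 20]

The merge sort proceeds by recursively splitting the array and merging sorted halves.
After all merges, the sorted array is [8, 10, 19, 20].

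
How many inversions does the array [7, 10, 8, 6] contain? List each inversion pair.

Finding inversions in [7, 10, 8, 6]:

(0, 3): arr[0]=7 > arr[3]=6
(1, 2): arr[1]=10 > arr[2]=8
(1, 3): arr[1]=10 > arr[3]=6
(2, 3): arr[2]=8 > arr[3]=6

Total inversions: 4

The array has 4 inversion(s): (0,3), (1,2), (1,3), (2,3). Each pair (i,j) satisfies i < j and arr[i] > arr[j].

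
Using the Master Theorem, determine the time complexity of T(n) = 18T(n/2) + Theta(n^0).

Master Theorem for T(n) = 18T(n/2) + O(n^0):

a = 18, b = 2, c = 0
log_b(a) = log_2(18) = 4.1699

Case 1: c = 0 < log_2(18) = 4.1699
T(n) = O(n^(log_2 18))

For T(n) = 18T(n/2) + O(n^0): log_2(18) = 4.1699. This is Case 1 of the Master Theorem (c < log_b(a), work dominated by leaves), giving O(n^(log_2 18)).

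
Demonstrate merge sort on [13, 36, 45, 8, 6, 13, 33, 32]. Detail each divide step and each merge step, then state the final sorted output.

Merge sort trace:

Split: [13, 36, 45, 8, 6, 13, 33, 32] -> [13, 36, 45, 8] and [6, 13, 33, 32]
  Split: [13, 36, 45, 8] -> [13, 36] and [45, 8]
    Split: [13, 36] -> [13] and [36]
    Merge: [13] + [36] -> [13, 36]
    Split: [45, 8] -> [45] and [8]
    Merge: [45] + [8] -> [8, 45]
  Merge: [13, 36] + [8, 45] -> [8, 13, 36, 45]
  Split: [6, 13, 33, 32] -> [6, 13] and [33, 32]
    Split: [6, 13] -> [6] and [13]
    Merge: [6] + [13] -> [6, 13]
    Split: [33, 32] -> [33] and [32]
    Merge: [33] + [32] -> [32, 33]
  Merge: [6, 13] + [32, 33] -> [6, 13, 32, 33]
Merge: [8, 13, 36, 45] + [6, 13, 32, 33] -> [6, 8, 13, 13, 32, 33, 36, 45]

Final sorted array: [6, 8, 13, 13, 32, 33, 36, 45]

The merge sort proceeds by recursively splitting the array and merging sorted halves.
After all merges, the sorted array is [6, 8, 13, 13, 32, 33, 36, 45].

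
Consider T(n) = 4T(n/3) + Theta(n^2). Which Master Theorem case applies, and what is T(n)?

Master Theorem for T(n) = 4T(n/3) + O(n^2):

a = 4, b = 3, c = 2
log_b(a) = log_3(4) = 1.2619

Case 3: c = 2 > log_3(4) = 1.2619
T(n) = O(n^2) = O(n^2)

For T(n) = 4T(n/3) + O(n^2): log_3(4) = 1.2619. This is Case 3 of the Master Theorem (c > log_b(a), work dominated by root), giving O(n^2).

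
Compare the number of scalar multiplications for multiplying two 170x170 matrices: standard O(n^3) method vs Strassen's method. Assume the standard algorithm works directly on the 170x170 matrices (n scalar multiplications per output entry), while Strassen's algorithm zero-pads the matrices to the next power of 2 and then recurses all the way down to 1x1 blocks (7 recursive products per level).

Matrix multiplication for 170x170 matrices:

Strassen's algorithm requires power-of-2 dimensions. Pad 170x170 to 256x256 (next power of 2).

Standard algorithm: 170^3 = 4913000 multiplications
Strassen's algorithm: 7^(log2(256)) = 7^8 = 5764801 multiplications
Difference: 4913000 - 5764801 = -851801 (Strassen uses MORE here due to padding overhead — for small or just-over-power-of-2 n, padding can outweigh the per-level savings)

Standard: 4913000 multiplications (170^3). Strassen: 5764801 multiplications (7^8, after padding to 256x256). Strassen reduces 8 recursive multiplications to 7 at each level.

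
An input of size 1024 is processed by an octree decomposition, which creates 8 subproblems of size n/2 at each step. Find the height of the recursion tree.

For divide and conquer with division factor 2:

Problem sizes at each level:
Level 0: 1024
Level 1: 512
Level 2: 256
Level 3: 128
Level 4: 64
Level 5: 32
Level 6: 16
Level 7: 8
Level 8: 4
Level 9: 2
Level 10: 1

The root is level 0 and the size-1 base case is level 10 (the tree spans levels 0 through 10, i.e. 11 levels counting the root), so the depth is the number of divisions: log_2(1024) = 10

The recursion tree depth is log_2(1024) = 10. At each level, the problem size is divided by 2, so it takes 10 divisions to reduce to a base case of size 1. The algorithm makes 8 recursive calls at each level.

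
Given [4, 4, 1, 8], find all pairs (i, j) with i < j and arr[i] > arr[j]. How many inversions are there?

Finding inversions in [4, 4, 1, 8]:

(0, 2): arr[0]=4 > arr[2]=1
(1, 2): arr[1]=4 > arr[2]=1

Total inversions: 2

The array has 2 inversion(s): (0,2), (1,2). Each pair (i,j) satisfies i < j and arr[i] > arr[j].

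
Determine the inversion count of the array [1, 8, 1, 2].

Finding inversions in [1, 8, 1, 2]:

(1, 2): arr[1]=8 > arr[2]=1
(1, 3): arr[1]=8 > arr[3]=2

Total inversions: 2

The array has 2 inversion(s): (1,2), (1,3). Each pair (i,j) satisfies i < j and arr[i] > arr[j].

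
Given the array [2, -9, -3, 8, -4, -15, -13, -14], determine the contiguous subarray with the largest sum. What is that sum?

Using Kadane's algorithm on [2, -9, -3, 8, -4, -15, -13, -14]:

Scanning through the array:
Position 1 (value -9): max_ending_here = -7, max_so_far = 2
Position 2 (value -3): max_ending_here = -3, max_so_far = 2
Position 3 (value 8): max_ending_here = 8, max_so_far = 8
Position 4 (value -4): max_ending_here = 4, max_so_far = 8
Position 5 (value -15): max_ending_here = -11, max_so_far = 8
Position 6 (value -13): max_ending_here = -13, max_so_far = 8
Position 7 (value -14): max_ending_here = -14, max_so_far = 8

Maximum subarray: [8]
Maximum sum: 8

The maximum subarray is [8] with sum 8. This subarray runs from index 3 to index 3.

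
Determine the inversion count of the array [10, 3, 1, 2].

Finding inversions in [10, 3, 1, 2]:

(0, 1): arr[0]=10 > arr[1]=3
(0, 2): arr[0]=10 > arr[2]=1
(0, 3): arr[0]=10 > arr[3]=2
(1, 2): arr[1]=3 > arr[2]=1
(1, 3): arr[1]=3 > arr[3]=2

Total inversions: 5

The array has 5 inversion(s): (0,1), (0,2), (0,3), (1,2), (1,3). Each pair (i,j) satisfies i < j and arr[i] > arr[j].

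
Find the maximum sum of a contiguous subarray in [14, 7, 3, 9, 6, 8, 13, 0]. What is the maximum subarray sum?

Using Kadane's algorithm on [14, 7, 3, 9, 6, 8, 13, 0]:

Scanning through the array:
Position 1 (value 7): max_ending_here = 21, max_so_far = 21
Position 2 (value 3): max_ending_here = 24, max_so_far = 24
Position 3 (value 9): max_ending_here = 33, max_so_far = 33
Position 4 (value 6): max_ending_here = 39, max_so_far = 39
Position 5 (value 8): max_ending_here = 47, max_so_far = 47
Position 6 (value 13): max_ending_here = 60, max_so_far = 60
Position 7 (value 0): max_ending_here = 60, max_so_far = 60

Maximum subarray: [14, 7, 3, 9, 6, 8, 13]
Maximum sum: 60

The maximum subarray is [14, 7, 3, 9, 6, 8, 13] with sum 60. This subarray runs from index 0 to index 6.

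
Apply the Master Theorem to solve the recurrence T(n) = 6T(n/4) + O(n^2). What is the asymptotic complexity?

Master Theorem for T(n) = 6T(n/4) + O(n^2):

a = 6, b = 4, c = 2
log_b(a) = log_4(6) = 1.2925

Case 3: c = 2 > log_4(6) = 1.2925
T(n) = O(n^2) = O(n^2)

For T(n) = 6T(n/4) + O(n^2): log_4(6) = 1.2925. This is Case 3 of the Master Theorem (c > log_b(a), work dominated by root), giving O(n^2).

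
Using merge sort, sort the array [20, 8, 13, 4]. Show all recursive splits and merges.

Merge sort trace:

Split: [20, 8, 13, 4] -> [20, 8] and [13, 4]
  Split: [20, 8] -> [20] and [8]
  Merge: [20] + [8] -> [8, 20]
  Split: [13, 4] -> [13] and [4]
  Merge: [13] + [4] -> [4, 13]
Merge: [8, 20] + [4, 13] -> [4, 8, 13, 20]

Final sorted array: [4, 8, 13, 20]

The merge sort proceeds by recursively splitting the array and merging sorted halves.
After all merges, the sorted array is [4, 8, 13, 20].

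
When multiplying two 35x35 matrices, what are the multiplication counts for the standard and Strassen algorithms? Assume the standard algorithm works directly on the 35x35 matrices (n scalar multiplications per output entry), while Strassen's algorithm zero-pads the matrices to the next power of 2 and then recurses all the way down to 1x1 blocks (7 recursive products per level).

Matrix multiplication for 35x35 matrices:

Strassen's algorithm requires power-of-2 dimensions. Pad 35x35 to 64x64 (next power of 2).

Standard algorithm: 35^3 = 42875 multiplications
Strassen's algorithm: 7^(log2(64)) = 7^6 = 117649 multiplications
Difference: 42875 - 117649 = -74774 (Strassen uses MORE here due to padding overhead — for small or just-over-power-of-2 n, padding can outweigh the per-level savings)

Standard: 42875 multiplications (35^3). Strassen: 117649 multiplications (7^6, after padding to 64x64). Strassen reduces 8 recursive multiplications to 7 at each level.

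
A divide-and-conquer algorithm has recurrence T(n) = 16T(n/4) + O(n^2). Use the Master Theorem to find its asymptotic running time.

Master Theorem for T(n) = 16T(n/4) + O(n^2):

a = 16, b = 4, c = 2
log_b(a) = log_4(16) = 2.0000

Case 2: c = 2 = log_4(16) = 2.0000
T(n) = O(n^2 log n) = O(n^2 log n)

For T(n) = 16T(n/4) + O(n^2): log_4(16) = 2.0000. This is Case 2 of the Master Theorem (c = log_b(a), equal work at all levels), giving O(n^2 log n).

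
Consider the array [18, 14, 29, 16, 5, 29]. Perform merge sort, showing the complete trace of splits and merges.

Merge sort trace:

Split: [18, 14, 29, 16, 5, 29] -> [18, 14, 29] and [16, 5, 29]
  Split: [18, 14, 29] -> [18] and [14, 29]
    Split: [14, 29] -> [14] and [29]
    Merge: [14] + [29] -> [14, 29]
  Merge: [18] + [14, 29] -> [14, 18, 29]
  Split: [16, 5, 29] -> [16] and [5, 29]
    Split: [5, 29] -> [5] and [29]
    Merge: [5] + [29] -> [5, 29]
  Merge: [16] + [5, 29] -> [5, 16, 29]
Merge: [14, 18, 29] + [5, 16, 29] -> [5, 14, 16, 18, 29, 29]

Final sorted array: [5, 14, 16, 18, 29, 29]

The merge sort proceeds by recursively splitting the array and merging sorted halves.
After all merges, the sorted array is [5, 14, 16, 18, 29, 29].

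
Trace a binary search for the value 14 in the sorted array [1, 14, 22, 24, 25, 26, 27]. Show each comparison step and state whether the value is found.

Binary search for 14 in [1, 14, 22, 24, 25, 26, 27]:

lo=0, hi=6, mid=3, arr[mid]=24 -> 24 > 14, search left half
lo=0, hi=2, mid=1, arr[mid]=14 -> Found target at index 1!

Binary search finds 14 at index 1 after 2 comparisons. The search repeatedly halves the search space by comparing with the middle element.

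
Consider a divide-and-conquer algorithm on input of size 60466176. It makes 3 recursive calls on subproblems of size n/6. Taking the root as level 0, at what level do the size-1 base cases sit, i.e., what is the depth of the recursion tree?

For divide and conquer with division factor 6:

Problem sizes at each level:
Level 0: 60466176
Level 1: 10077696
Level 2: 1679616
Level 3: 279936
Level 4: 46656
Level 5: 7776
Level 6: 1296
Level 7: 216
Level 8: 36
Level 9: 6
Level 10: 1

The root is level 0 and the size-1 base case is level 10 (the tree spans levels 0 through 10, i.e. 11 levels counting the root), so the depth is the number of divisions: log_6(60466176) = 10

The recursion tree depth is log_6(60466176) = 10. At each level, the problem size is divided by 6, so it takes 10 divisions to reduce to a base case of size 1. The algorithm makes 3 recursive calls at each level.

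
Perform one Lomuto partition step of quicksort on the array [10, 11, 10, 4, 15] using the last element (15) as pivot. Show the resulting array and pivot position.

Lomuto partition with pivot = 15:

Initial array: [10, 11, 10, 4, 15]

arr[0]=10 <= 15: swap with position 0, array becomes [10, 11, 10, 4, 15]
arr[1]=11 <= 15: swap with position 1, array becomes [10, 11, 10, 4, 15]
arr[2]=10 <= 15: swap with position 2, array becomes [10, 11, 10, 4, 15]
arr[3]=4 <= 15: swap with position 3, array becomes [10, 11, 10, 4, 15]

Place pivot at position 4: [10, 11, 10, 4, 15]
Pivot position: 4

After partitioning with pivot 15, the array becomes [10, 11, 10, 4, 15]. The pivot is placed at index 4. All elements to the left of the pivot are <= 15, and all elements to the right are > 15.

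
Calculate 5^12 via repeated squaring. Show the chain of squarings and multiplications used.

Computing 5^12 by squaring (build up from 5^1; each line after the first costs one multiplication):

5^1 = 5
5^2 = (5^1)^2 = 5^2 = 25
5^3 = 5 * 5^2 = 5 * 25 = 125
5^6 = (5^3)^2 = 125^2 = 15625
5^12 = (5^6)^2 = 15625^2 = 244140625

Result: 244140625
Multiplications needed: 4 (4 lines after 5^1)

5^12 = 244140625. Using exponentiation by squaring, this requires 4 multiplications. The key idea: if the exponent is even, square the half-power; if odd, multiply by the base once.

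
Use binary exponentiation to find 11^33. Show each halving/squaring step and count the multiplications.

Computing 11^33 by squaring (build up from 11^1; each line after the first costs one multiplication):

11^1 = 11
11^2 = (11^1)^2 = 11^2 = 121
11^4 = (11^2)^2 = 121^2 = 14641
11^8 = (11^4)^2 = 14641^2 = 214358881
11^16 = (11^8)^2 = 214358881^2 = 45949729863572161
11^32 = (11^16)^2 = 45949729863572161^2 = 2111377674535255285545615254209921
11^33 = 11 * 11^32 = 11 * 2111377674535255285545615254209921 = 23225154419887808141001767796309131

Result: 23225154419887808141001767796309131
Multiplications needed: 6 (6 lines after 11^1)

11^33 = 23225154419887808141001767796309131. Using exponentiation by squaring, this requires 6 multiplications. The key idea: if the exponent is even, square the half-power; if odd, multiply by the base once.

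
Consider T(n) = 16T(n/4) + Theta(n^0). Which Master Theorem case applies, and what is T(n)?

Master Theorem for T(n) = 16T(n/4) + O(n^0):

a = 16, b = 4, c = 0
log_b(a) = log_4(16) = 2.0000

Case 1: c = 0 < log_4(16) = 2.0000
T(n) = O(n^(log_4 16)) = O(n^2)

For T(n) = 16T(n/4) + O(n^0): log_4(16) = 2.0000. This is Case 1 of the Master Theorem (c < log_b(a), work dominated by leaves), giving O(n^2).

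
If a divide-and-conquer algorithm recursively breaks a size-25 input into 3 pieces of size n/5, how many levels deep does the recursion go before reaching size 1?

For divide and conquer with division factor 5:

Problem sizes at each level:
Level 0: 25
Level 1: 5
Level 2: 1

The root is level 0 and the size-1 base case is level 2 (the tree spans levels 0 through 2, i.e. 3 levels counting the root), so the depth is the number of divisions: log_5(25) = 2

The recursion tree depth is log_5(25) = 2. At each level, the problem size is divided by 5, so it takes 2 divisions to reduce to a base case of size 1. The algorithm makes 3 recursive calls at each level.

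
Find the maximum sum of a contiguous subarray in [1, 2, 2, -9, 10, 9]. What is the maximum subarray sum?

Using Kadane's algorithm on [1, 2, 2, -9, 10, 9]:

Scanning through the array:
Position 1 (value 2): max_ending_here = 3, max_so_far = 3
Position 2 (value 2): max_ending_here = 5, max_so_far = 5
Position 3 (value -9): max_ending_here = -4, max_so_far = 5
Position 4 (value 10): max_ending_here = 10, max_so_far = 10
Position 5 (value 9): max_ending_here = 19, max_so_far = 19

Maximum subarray: [10, 9]
Maximum sum: 19

The maximum subarray is [10, 9] with sum 19. This subarray runs from index 4 to index 5.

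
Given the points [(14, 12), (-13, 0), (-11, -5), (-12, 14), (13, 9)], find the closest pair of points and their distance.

Computing all pairwise distances among 5 points:

d((14, 12), (-13, 0)) = 29.5466
d((14, 12), (-11, -5)) = 30.2324
d((14, 12), (-12, 14)) = 26.0768
d((14, 12), (13, 9)) = 3.1623 <-- minimum
d((-13, 0), (-11, -5)) = 5.3852
d((-13, 0), (-12, 14)) = 14.0357
d((-13, 0), (13, 9)) = 27.5136
d((-11, -5), (-12, 14)) = 19.0263
d((-11, -5), (13, 9)) = 27.7849
d((-12, 14), (13, 9)) = 25.4951

Closest pair: (14, 12) and (13, 9) with distance 3.1623

The closest pair is (14, 12) and (13, 9) with Euclidean distance 3.1623. For 5 points, brute-force pairwise comparison is shown above. For large n, the divide-and-conquer algorithm (sort by x, recurse on halves, check the dividing strip) achieves O(n log n).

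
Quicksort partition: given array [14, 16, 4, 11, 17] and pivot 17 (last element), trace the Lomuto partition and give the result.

Lomuto partition with pivot = 17:

Initial array: [14, 16, 4, 11, 17]

arr[0]=14 <= 17: swap with position 0, array becomes [14, 16, 4, 11, 17]
arr[1]=16 <= 17: swap with position 1, array becomes [14, 16, 4, 11, 17]
arr[2]=4 <= 17: swap with position 2, array becomes [14, 16, 4, 11, 17]
arr[3]=11 <= 17: swap with position 3, array becomes [14, 16, 4, 11, 17]

Place pivot at position 4: [14, 16, 4, 11, 17]
Pivot position: 4

After partitioning with pivot 17, the array becomes [14, 16, 4, 11, 17]. The pivot is placed at index 4. All elements to the left of the pivot are <= 17, and all elements to the right are > 17.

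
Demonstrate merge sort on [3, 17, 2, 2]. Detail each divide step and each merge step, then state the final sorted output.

Merge sort trace:

Split: [3, 17, 2, 2] -> [3, 17] and [2, 2]
  Split: [3, 17] -> [3] and [17]
  Merge: [3] + [17] -> [3, 17]
  Split: [2, 2] -> [2] and [2]
  Merge: [2] + [2] -> [2, 2]
Merge: [3, 17] + [2, 2] -> [2, 2, 3, 17]

Final sorted array: [2, 2, 3, 17]

The merge sort proceeds by recursively splitting the array and merging sorted halves.
After all merges, the sorted array is [2, 2, 3, 17].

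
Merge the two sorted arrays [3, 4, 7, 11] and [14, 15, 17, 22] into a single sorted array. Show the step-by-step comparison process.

Merging process:

Compare 3 vs 14: take 3 from left. Merged: [3]
Compare 4 vs 14: take 4 from left. Merged: [3, 4]
Compare 7 vs 14: take 7 from left. Merged: [3, 4, 7]
Compare 11 vs 14: take 11 from left. Merged: [3, 4, 7, 11]
Append remaining from right: [14, 15, 17, 22]. Merged: [3, 4, 7, 11, 14, 15, 17, 22]

Final merged array: [3, 4, 7, 11, 14, 15, 17, 22]
Total comparisons: 4

The merged array is [3, 4, 7, 11, 14, 15, 17, 22], requiring 4 comparisons. The merge step runs in O(n) time where n is the total number of elements.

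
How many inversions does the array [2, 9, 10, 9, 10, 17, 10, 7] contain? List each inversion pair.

Finding inversions in [2, 9, 10, 9, 10, 17, 10, 7]:

(1, 7): arr[1]=9 > arr[7]=7
(2, 3): arr[2]=10 > arr[3]=9
(2, 7): arr[2]=10 > arr[7]=7
(3, 7): arr[3]=9 > arr[7]=7
(4, 7): arr[4]=10 > arr[7]=7
(5, 6): arr[5]=17 > arr[6]=10
(5, 7): arr[5]=17 > arr[7]=7
(6, 7): arr[6]=10 > arr[7]=7

Total inversions: 8

The array has 8 inversion(s): (1,7), (2,3), (2,7), (3,7), (4,7), (5,6), (5,7), (6,7). Each pair (i,j) satisfies i < j and arr[i] > arr[j].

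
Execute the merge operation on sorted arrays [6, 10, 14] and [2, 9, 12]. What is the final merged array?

Merging process:

Compare 6 vs 2: take 2 from right. Merged: [2]
Compare 6 vs 9: take 6 from left. Merged: [2, 6]
Compare 10 vs 9: take 9 from right. Merged: [2, 6, 9]
Compare 10 vs 12: take 10 from left. Merged: [2, 6, 9, 10]
Compare 14 vs 12: take 12 from right. Merged: [2, 6, 9, 10, 12]
Append remaining from left: [14]. Merged: [2, 6, 9, 10, 12, 14]

Final merged array: [2, 6, 9, 10, 12, 14]
Total comparisons: 5

The merged array is [2, 6, 9, 10, 12, 14], requiring 5 comparisons. The merge step runs in O(n) time where n is the total number of elements.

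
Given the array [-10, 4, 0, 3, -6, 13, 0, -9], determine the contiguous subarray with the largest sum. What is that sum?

Using Kadane's algorithm on [-10, 4, 0, 3, -6, 13, 0, -9]:

Scanning through the array:
Position 1 (value 4): max_ending_here = 4, max_so_far = 4
Position 2 (value 0): max_ending_here = 4, max_so_far = 4
Position 3 (value 3): max_ending_here = 7, max_so_far = 7
Position 4 (value -6): max_ending_here = 1, max_so_far = 7
Position 5 (value 13): max_ending_here = 14, max_so_far = 14
Position 6 (value 0): max_ending_here = 14, max_so_far = 14
Position 7 (value -9): max_ending_here = 5, max_so_far = 14

Maximum subarray: [4, 0, 3, -6, 13]
Maximum sum: 14

The maximum subarray is [4, 0, 3, -6, 13] with sum 14. This subarray runs from index 1 to index 5.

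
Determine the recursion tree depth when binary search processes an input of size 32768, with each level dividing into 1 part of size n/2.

For divide and conquer with division factor 2:

Problem sizes at each level:
Level 0: 32768
Level 1: 16384
Level 2: 8192
Level 3: 4096
Level 4: 2048
Level 5: 1024
Level 6: 512
Level 7: 256
Level 8: 128
Level 9: 64
Level 10: 32
Level 11: 16
Level 12: 8
Level 13: 4
Level 14: 2
Level 15: 1

The root is level 0 and the size-1 base case is level 15 (the tree spans levels 0 through 15, i.e. 16 levels counting the root), so the depth is the number of divisions: log_2(32768) = 15

The recursion tree depth is log_2(32768) = 15. At each level, the problem size is divided by 2, so it takes 15 divisions to reduce to a base case of size 1. The algorithm makes 1 recursive call at each level.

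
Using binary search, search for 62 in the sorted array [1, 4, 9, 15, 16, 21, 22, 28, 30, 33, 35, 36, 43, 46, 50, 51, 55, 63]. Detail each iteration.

Binary search for 62 in [1, 4, 9, 15, 16, 21, 22, 28, 30, 33, 35, 36, 43, 46, 50, 51, 55, 63]:

lo=0, hi=17, mid=8, arr[mid]=30 -> 30 < 62, search right half
lo=9, hi=17, mid=13, arr[mid]=46 -> 46 < 62, search right half
lo=14, hi=17, mid=15, arr[mid]=51 -> 51 < 62, search right half
lo=16, hi=17, mid=16, arr[mid]=55 -> 55 < 62, search right half
lo=17, hi=17, mid=17, arr[mid]=63 -> 63 > 62, search left half
lo=17 > hi=16, target 62 not found

Binary search determines that 62 is not in the array after 5 comparisons. The search space was exhausted without finding the target.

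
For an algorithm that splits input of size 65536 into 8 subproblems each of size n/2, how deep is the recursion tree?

For divide and conquer with division factor 2:

Problem sizes at each level:
Level 0: 65536
Level 1: 32768
Level 2: 16384
Level 3: 8192
Level 4: 4096
Level 5: 2048
Level 6: 1024
Level 7: 512
Level 8: 256
Level 9: 128
Level 10: 64
Level 11: 32
Level 12: 16
Level 13: 8
Level 14: 4
Level 15: 2
Level 16: 1

The root is level 0 and the size-1 base case is level 16 (the tree spans levels 0 through 16, i.e. 17 levels counting the root), so the depth is the number of divisions: log_2(65536) = 16

The recursion tree depth is log_2(65536) = 16. At each level, the problem size is divided by 2, so it takes 16 divisions to reduce to a base case of size 1. The algorithm makes 8 recursive calls at each level.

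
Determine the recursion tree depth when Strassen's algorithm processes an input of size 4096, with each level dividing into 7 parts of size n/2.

For divide and conquer with division factor 2:

Problem sizes at each level:
Level 0: 4096
Level 1: 2048
Level 2: 1024
Level 3: 512
Level 4: 256
Level 5: 128
Level 6: 64
Level 7: 32
Level 8: 16
Level 9: 8
Level 10: 4
Level 11: 2
Level 12: 1

The root is level 0 and the size-1 base case is level 12 (the tree spans levels 0 through 12, i.e. 13 levels counting the root), so the depth is the number of divisions: log_2(4096) = 12

The recursion tree depth is log_2(4096) = 12. At each level, the problem size is divided by 2, so it takes 12 divisions to reduce to a base case of size 1. The algorithm makes 7 recursive calls at each level.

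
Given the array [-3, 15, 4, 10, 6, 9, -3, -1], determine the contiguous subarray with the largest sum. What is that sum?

Using Kadane's algorithm on [-3, 15, 4, 10, 6, 9, -3, -1]:

Scanning through the array:
Position 1 (value 15): max_ending_here = 15, max_so_far = 15
Position 2 (value 4): max_ending_here = 19, max_so_far = 19
Position 3 (value 10): max_ending_here = 29, max_so_far = 29
Position 4 (value 6): max_ending_here = 35, max_so_far = 35
Position 5 (value 9): max_ending_here = 44, max_so_far = 44
Position 6 (value -3): max_ending_here = 41, max_so_far = 44
Position 7 (value -1): max_ending_here = 40, max_so_far = 44

Maximum subarray: [15, 4, 10, 6, 9]
Maximum sum: 44

The maximum subarray is [15, 4, 10, 6, 9] with sum 44. This subarray runs from index 1 to index 5.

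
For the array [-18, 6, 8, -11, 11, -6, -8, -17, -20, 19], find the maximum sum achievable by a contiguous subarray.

Using Kadane's algorithm on [-18, 6, 8, -11, 11, -6, -8, -17, -20, 19]:

Scanning through the array:
Position 1 (value 6): max_ending_here = 6, max_so_far = 6
Position 2 (value 8): max_ending_here = 14, max_so_far = 14
Position 3 (value -11): max_ending_here = 3, max_so_far = 14
Position 4 (value 11): max_ending_here = 14, max_so_far = 14
Position 5 (value -6): max_ending_here = 8, max_so_far = 14
Position 6 (value -8): max_ending_here = 0, max_so_far = 14
Position 7 (value -17): max_ending_here = -17, max_so_far = 14
Position 8 (value -20): max_ending_here = -20, max_so_far = 14
Position 9 (value 19): max_ending_here = 19, max_so_far = 19

Maximum subarray: [19]
Maximum sum: 19

The maximum subarray is [19] with sum 19. This subarray runs from index 9 to index 9.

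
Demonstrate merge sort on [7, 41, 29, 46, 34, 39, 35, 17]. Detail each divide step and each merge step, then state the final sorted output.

Merge sort trace:

Split: [7, 41, 29, 46, 34, 39, 35, 17] -> [7, 41, 29, 46] and [34, 39, 35, 17]
  Split: [7, 41, 29, 46] -> [7, 41] and [29, 46]
    Split: [7, 41] -> [7] and [41]
    Merge: [7] + [41] -> [7, 41]
    Split: [29, 46] -> [29] and [46]
    Merge: [29] + [46] -> [29, 46]
  Merge: [7, 41] + [29, 46] -> [7, 29, 41, 46]
  Split: [34, 39, 35, 17] -> [34, 39] and [35, 17]
    Split: [34, 39] -> [34] and [39]
    Merge: [34] + [39] -> [34, 39]
    Split: [35, 17] -> [35] and [17]
    Merge: [35] + [17] -> [17, 35]
  Merge: [34, 39] + [17, 35] -> [17, 34, 35, 39]
Merge: [7, 29, 41, 46] + [17, 34, 35, 39] -> [7, 17, 29, 34, 35, 39, 41, 46]

Final sorted array: [7, 17, 29, 34, 35, 39, 41, 46]

The merge sort proceeds by recursively splitting the array and merging sorted halves.
After all merges, the sorted array is [7, 17, 29, 34, 35, 39, 41, 46].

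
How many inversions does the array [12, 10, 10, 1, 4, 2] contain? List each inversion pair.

Finding inversions in [12, 10, 10, 1, 4, 2]:

(0, 1): arr[0]=12 > arr[1]=10
(0, 2): arr[0]=12 > arr[2]=10
(0, 3): arr[0]=12 > arr[3]=1
(0, 4): arr[0]=12 > arr[4]=4
(0, 5): arr[0]=12 > arr[5]=2
(1, 3): arr[1]=10 > arr[3]=1
(1, 4): arr[1]=10 > arr[4]=4
(1, 5): arr[1]=10 > arr[5]=2
(2, 3): arr[2]=10 > arr[3]=1
(2, 4): arr[2]=10 > arr[4]=4
(2, 5): arr[2]=10 > arr[5]=2
(4, 5): arr[4]=4 > arr[5]=2

Total inversions: 12

The array has 12 inversion(s): (0,1), (0,2), (0,3), (0,4), (0,5), (1,3), (1,4), (1,5), (2,3), (2,4), (2,5), (4,5). Each pair (i,j) satisfies i < j and arr[i] > arr[j].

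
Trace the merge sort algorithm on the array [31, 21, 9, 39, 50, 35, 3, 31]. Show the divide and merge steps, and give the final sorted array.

Merge sort trace:

Split: [31, 21, 9, 39, 50, 35, 3, 31] -> [31, 21, 9, 39] and [50, 35, 3, 31]
  Split: [31, 21, 9, 39] -> [31, 21] and [9, 39]
    Split: [31, 21] -> [31] and [21]
    Merge: [31] + [21] -> [21, 31]
    Split: [9, 39] -> [9] and [39]
    Merge: [9] + [39] -> [9, 39]
  Merge: [21, 31] + [9, 39] -> [9, 21, 31, 39]
  Split: [50, 35, 3, 31] -> [50, 35] and [3, 31]
    Split: [50, 35] -> [50] and [35]
    Merge: [50] + [35] -> [35, 50]
    Split: [3, 31] -> [3] and [31]
    Merge: [3] + [31] -> [3, 31]
  Merge: [35, 50] + [3, 31] -> [3, 31, 35, 50]
Merge: [9, 21, 31, 39] + [3, 31, 35, 50] -> [3, 9, 21, 31, 31, 35, 39, 50]

Final sorted array: [3, 9, 21, 31, 31, 35, 39, 50]

The merge sort proceeds by recursively splitting the array and merging sorted halves.
After all merges, the sorted array is [3, 9, 21, 31, 31, 35, 39, 50].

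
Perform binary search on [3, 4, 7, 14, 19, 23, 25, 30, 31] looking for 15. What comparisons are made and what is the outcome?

Binary search for 15 in [3, 4, 7, 14, 19, 23, 25, 30, 31]:

lo=0, hi=8, mid=4, arr[mid]=19 -> 19 > 15, search left half
lo=0, hi=3, mid=1, arr[mid]=4 -> 4 < 15, search right half
lo=2, hi=3, mid=2, arr[mid]=7 -> 7 < 15, search right half
lo=3, hi=3, mid=3, arr[mid]=14 -> 14 < 15, search right half
lo=4 > hi=3, target 15 not found

Binary search determines that 15 is not in the array after 4 comparisons. The search space was exhausted without finding the target.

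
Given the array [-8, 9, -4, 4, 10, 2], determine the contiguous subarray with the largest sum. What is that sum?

Using Kadane's algorithm on [-8, 9, -4, 4, 10, 2]:

Scanning through the array:
Position 1 (value 9): max_ending_here = 9, max_so_far = 9
Position 2 (value -4): max_ending_here = 5, max_so_far = 9
Position 3 (value 4): max_ending_here = 9, max_so_far = 9
Position 4 (value 10): max_ending_here = 19, max_so_far = 19
Position 5 (value 2): max_ending_here = 21, max_so_far = 21

Maximum subarray: [9, -4, 4, 10, 2]
Maximum sum: 21

The maximum subarray is [9, -4, 4, 10, 2] with sum 21. This subarray runs from index 1 to index 5.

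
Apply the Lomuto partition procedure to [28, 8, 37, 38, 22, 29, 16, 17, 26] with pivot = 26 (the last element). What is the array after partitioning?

Lomuto partition with pivot = 26:

Initial array: [28, 8, 37, 38, 22, 29, 16, 17, 26]

arr[0]=28 > 26: no swap
arr[1]=8 <= 26: swap with position 0, array becomes [8, 28, 37, 38, 22, 29, 16, 17, 26]
arr[2]=37 > 26: no swap
arr[3]=38 > 26: no swap
arr[4]=22 <= 26: swap with position 1, array becomes [8, 22, 37, 38, 28, 29, 16, 17, 26]
arr[5]=29 > 26: no swap
arr[6]=16 <= 26: swap with position 2, array becomes [8, 22, 16, 38, 28, 29, 37, 17, 26]
arr[7]=17 <= 26: swap with position 3, array becomes [8, 22, 16, 17, 28, 29, 37, 38, 26]

Place pivot at position 4: [8, 22, 16, 17, 26, 29, 37, 38, 28]
Pivot position: 4

After partitioning with pivot 26, the array becomes [8, 22, 16, 17, 26, 29, 37, 38, 28]. The pivot is placed at index 4. All elements to the left of the pivot are <= 26, and all elements to the right are > 26.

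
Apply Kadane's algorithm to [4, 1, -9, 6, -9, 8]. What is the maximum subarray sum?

Using Kadane's algorithm on [4, 1, -9, 6, -9, 8]:

Scanning through the array:
Position 1 (value 1): max_ending_here = 5, max_so_far = 5
Position 2 (value -9): max_ending_here = -4, max_so_far = 5
Position 3 (value 6): max_ending_here = 6, max_so_far = 6
Position 4 (value -9): max_ending_here = -3, max_so_far = 6
Position 5 (value 8): max_ending_here = 8, max_so_far = 8

Maximum subarray: [8]
Maximum sum: 8

The maximum subarray is [8] with sum 8. This subarray runs from index 5 to index 5.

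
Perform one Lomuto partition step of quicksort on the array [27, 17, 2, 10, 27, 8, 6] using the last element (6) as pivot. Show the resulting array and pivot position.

Lomuto partition with pivot = 6:

Initial array: [27, 17, 2, 10, 27, 8, 6]

arr[0]=27 > 6: no swap
arr[1]=17 > 6: no swap
arr[2]=2 <= 6: swap with position 0, array becomes [2, 17, 27, 10, 27, 8, 6]
arr[3]=10 > 6: no swap
arr[4]=27 > 6: no swap
arr[5]=8 > 6: no swap

Place pivot at position 1: [2, 6, 27, 10, 27, 8, 17]
Pivot position: 1

After partitioning with pivot 6, the array becomes [2, 6, 27, 10, 27, 8, 17]. The pivot is placed at index 1. All elements to the left of the pivot are <= 6, and all elements to the right are > 6.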